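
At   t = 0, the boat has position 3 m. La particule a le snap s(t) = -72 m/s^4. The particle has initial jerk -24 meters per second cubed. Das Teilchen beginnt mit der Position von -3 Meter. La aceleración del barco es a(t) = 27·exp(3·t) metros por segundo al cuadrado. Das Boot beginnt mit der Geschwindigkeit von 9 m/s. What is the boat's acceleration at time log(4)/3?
From the given acceleration equation a(t) = 27·exp(3·t), we substitute t = log(4)/3 to get a = 108.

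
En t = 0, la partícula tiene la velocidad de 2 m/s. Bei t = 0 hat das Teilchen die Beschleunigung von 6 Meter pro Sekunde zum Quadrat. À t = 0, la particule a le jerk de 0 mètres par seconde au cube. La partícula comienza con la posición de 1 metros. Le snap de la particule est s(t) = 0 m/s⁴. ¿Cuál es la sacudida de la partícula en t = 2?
Partiendo del snap s(t) = 0, tomamos 1 integral. La antiderivada del snap, con j(0) = 0, da la sacudida: j(t) = 0. De la ecuación de la sacudida j(t) = 0, sustituimos t = 2 para obtener j = 0.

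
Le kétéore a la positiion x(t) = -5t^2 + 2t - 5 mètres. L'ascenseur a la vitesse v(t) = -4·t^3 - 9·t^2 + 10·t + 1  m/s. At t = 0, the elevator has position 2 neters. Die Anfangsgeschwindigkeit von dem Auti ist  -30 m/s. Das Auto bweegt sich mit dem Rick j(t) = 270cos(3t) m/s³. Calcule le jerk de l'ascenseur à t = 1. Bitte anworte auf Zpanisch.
Debemos derivar nuestra ecuación de la velocidad v(t) = -4·t^3 - 9·t^2 + 10·t + 1 2 veces. Derivando la velocidad, obtenemos la aceleración: a(t) = -12·t^2 - 18·t + 10. Derivando la aceleración, obtenemos la sacudida: j(t) = -24·t - 18. De la ecuación de la sacudida j(t) = -24·t - 18, sustituimos t = 1 para obtener j = -42.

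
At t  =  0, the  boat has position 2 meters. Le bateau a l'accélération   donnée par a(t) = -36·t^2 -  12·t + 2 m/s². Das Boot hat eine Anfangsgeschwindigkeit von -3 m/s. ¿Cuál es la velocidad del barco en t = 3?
Necesitamos integrar nuestra ecuación de la aceleración a(t) = -36·t^2 - 12·t + 2 1 vez. Integrando la aceleración y usando la condición inicial v(0) = -3, obtenemos v(t) = -12·t^3 - 6·t^2 + 2·t - 3. Usando v(t) = -12·t^3 - 6·t^2 + 2·t - 3 y sustituyendo t = 3, encontramos v = -375.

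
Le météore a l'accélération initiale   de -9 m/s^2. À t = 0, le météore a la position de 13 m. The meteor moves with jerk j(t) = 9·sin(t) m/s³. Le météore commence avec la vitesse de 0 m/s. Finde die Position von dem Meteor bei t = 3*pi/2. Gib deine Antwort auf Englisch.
To solve this, we need to take 3 antiderivatives of our jerk equation j(t) = 9·sin(t). Taking ∫j(t)dt and applying a(0) = -9, we find a(t) = -9·cos(t). Integrating acceleration and using the initial condition v(0) = 0, we get v(t) = -9·sin(t). Taking ∫v(t)dt and applying x(0) = 13, we find x(t) = 9·cos(t) + 4. We have position x(t) = 9·cos(t) + 4. Substituting t = 3*pi/2: x(3*pi/2) = 4.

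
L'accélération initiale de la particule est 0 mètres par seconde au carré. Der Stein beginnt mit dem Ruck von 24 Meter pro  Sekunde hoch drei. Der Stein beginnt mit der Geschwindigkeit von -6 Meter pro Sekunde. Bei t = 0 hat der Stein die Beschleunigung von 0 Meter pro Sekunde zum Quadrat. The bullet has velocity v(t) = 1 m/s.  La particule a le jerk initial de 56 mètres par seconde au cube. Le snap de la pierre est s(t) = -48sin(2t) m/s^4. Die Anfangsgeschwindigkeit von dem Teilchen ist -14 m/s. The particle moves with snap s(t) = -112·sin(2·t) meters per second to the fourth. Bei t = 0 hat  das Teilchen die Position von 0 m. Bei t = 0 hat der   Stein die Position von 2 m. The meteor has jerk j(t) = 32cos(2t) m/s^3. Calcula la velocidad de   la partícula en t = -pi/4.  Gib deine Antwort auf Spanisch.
Para resolver esto, necesitamos tomar 3 antiderivadas de nuestra ecuación del snap s(t) = -112·sin(2·t). La integral del snap es la sacudida. Usando j(0) = 56, obtenemos j(t) = 56·cos(2·t). La antiderivada de la sacudida, con a(0) = 0, da la aceleración: a(t) = 28·sin(2·t). Integrando la aceleración y usando la condición inicial v(0) = -14, obtenemos v(t) = -14·cos(2·t). Usando v(t) = -14·cos(2·t) y sustituyendo t = -pi/4, encontramos v = 0.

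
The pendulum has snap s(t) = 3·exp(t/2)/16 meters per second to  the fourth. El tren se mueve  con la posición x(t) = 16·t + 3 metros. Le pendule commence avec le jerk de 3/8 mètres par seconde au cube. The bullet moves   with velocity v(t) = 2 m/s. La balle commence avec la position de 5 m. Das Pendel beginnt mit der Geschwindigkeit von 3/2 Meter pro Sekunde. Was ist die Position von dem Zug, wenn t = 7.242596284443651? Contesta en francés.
En utilisant x(t) = 16·t + 3 et en substituant t = 7.242596284443651, nous trouvons x = 118.881540551098.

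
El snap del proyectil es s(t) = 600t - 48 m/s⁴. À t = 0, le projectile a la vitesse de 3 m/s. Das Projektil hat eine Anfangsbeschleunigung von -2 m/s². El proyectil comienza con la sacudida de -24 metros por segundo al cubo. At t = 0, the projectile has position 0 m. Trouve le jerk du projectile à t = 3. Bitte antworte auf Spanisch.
Debemos encontrar la integral de nuestra ecuación del snap s(t) = 600·t - 48 1 vez. La antiderivada del snap es la sacudida. Usando j(0) = -24, obtenemos j(t) = 300·t^2 - 48·t - 24. Tenemos la sacudida j(t) = 300·t^2 - 48·t - 24. Sustituyendo t = 3: j(3) = 2532.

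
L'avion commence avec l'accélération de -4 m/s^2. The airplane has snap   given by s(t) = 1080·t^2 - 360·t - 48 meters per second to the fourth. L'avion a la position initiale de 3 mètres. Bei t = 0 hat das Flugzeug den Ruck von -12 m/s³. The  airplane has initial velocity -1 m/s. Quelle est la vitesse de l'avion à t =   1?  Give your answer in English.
To solve this, we need to take 3 antiderivatives of our snap equation s(t) = 1080·t^2 - 360·t - 48. Integrating snap and using the initial condition j(0) = -12, we get j(t) = 360·t^3 - 180·t^2 - 48·t - 12. Taking ∫j(t)dt and applying a(0) = -4, we find a(t) = 90·t^4 - 60·t^3 - 24·t^2 - 12·t - 4. Integrating acceleration and using the initial condition v(0) = -1, we get v(t) = 18·t^5 - 15·t^4 - 8·t^3 - 6·t^2 - 4·t - 1. We have velocity v(t) = 18·t^5 - 15·t^4 - 8·t^3 - 6·t^2 - 4·t - 1. Substituting t = 1: v(1) = -16.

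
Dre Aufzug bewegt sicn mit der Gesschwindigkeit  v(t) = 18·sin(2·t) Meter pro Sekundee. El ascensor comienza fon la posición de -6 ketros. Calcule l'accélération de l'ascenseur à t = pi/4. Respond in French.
Pour résoudre ceci, nous devons prendre 1 dérivée de notre équation de la vitesse v(t) = 18·sin(2·t). En dérivant la vitesse, nous obtenons l'accélération: a(t) = 36·cos(2·t). De l'équation de l'accélération a(t) = 36·cos(2·t), nous substituons t = pi/4 pour obtenir a = 0.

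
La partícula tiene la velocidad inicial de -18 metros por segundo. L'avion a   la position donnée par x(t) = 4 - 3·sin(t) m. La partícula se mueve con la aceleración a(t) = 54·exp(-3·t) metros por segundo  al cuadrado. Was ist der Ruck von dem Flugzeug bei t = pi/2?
Ausgehend von der Position x(t) = 4 - 3·sin(t), nehmen wir 3 Ableitungen. Durch Ableiten von der Position erhalten wir die Geschwindigkeit: v(t) = -3·cos(t). Mit d/dt von v(t) finden wir a(t) = 3·sin(t). Mit d/dt von a(t) finden wir j(t) = 3·cos(t). Wir haben den Ruck j(t) = 3·cos(t). Durch Einsetzen von t = pi/2: j(pi/2) = 0.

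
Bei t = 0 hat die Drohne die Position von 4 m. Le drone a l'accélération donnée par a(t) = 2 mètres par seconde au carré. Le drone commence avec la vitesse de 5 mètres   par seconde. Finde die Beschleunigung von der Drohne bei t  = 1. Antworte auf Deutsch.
Mit a(t) = 2 und Einsetzen von t = 1, finden wir a = 2.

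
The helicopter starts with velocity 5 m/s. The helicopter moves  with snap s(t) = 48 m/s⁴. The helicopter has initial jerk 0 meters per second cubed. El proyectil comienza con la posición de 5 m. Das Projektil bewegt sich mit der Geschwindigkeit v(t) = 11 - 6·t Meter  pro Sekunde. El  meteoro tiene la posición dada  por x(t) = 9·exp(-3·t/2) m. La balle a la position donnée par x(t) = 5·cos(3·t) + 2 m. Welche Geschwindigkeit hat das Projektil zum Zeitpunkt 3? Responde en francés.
De l'équation de la vitesse v(t) = 11 - 6·t, nous substituons t = 3 pour obtenir v = -7.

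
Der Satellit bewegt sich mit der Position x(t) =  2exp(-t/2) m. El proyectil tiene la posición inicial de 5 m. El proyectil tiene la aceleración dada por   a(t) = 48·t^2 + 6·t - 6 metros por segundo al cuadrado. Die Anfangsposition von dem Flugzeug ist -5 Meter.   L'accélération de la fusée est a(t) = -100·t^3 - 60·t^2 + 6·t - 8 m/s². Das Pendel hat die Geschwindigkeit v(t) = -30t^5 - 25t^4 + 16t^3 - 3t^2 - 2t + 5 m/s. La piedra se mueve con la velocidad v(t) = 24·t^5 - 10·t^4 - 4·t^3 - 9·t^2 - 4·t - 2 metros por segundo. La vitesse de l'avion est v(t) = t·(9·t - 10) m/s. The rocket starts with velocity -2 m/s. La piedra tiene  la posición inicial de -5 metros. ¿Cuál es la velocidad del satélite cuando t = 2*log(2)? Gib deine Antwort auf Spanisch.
Partiendo de la posición x(t) = 2·exp(-t/2), tomamos 1 derivada. Derivando la posición, obtenemos la velocidad: v(t) = -exp(-t/2). Usando v(t) = -exp(-t/2) y sustituyendo t = 2*log(2), encontramos v = -1/2.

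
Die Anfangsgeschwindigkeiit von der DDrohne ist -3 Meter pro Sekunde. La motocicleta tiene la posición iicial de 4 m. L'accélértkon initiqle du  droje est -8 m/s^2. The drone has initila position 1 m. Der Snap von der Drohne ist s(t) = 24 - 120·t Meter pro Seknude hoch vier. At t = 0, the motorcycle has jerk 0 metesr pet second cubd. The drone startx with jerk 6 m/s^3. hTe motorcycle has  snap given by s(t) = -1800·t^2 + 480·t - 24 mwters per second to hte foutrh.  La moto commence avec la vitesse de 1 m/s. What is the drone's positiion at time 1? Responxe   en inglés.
Starting from snap s(t) = 24 - 120·t, we take 4 antiderivatives. Taking ∫s(t)dt and applying j(0) = 6, we find j(t) = -60·t^2 + 24·t + 6. The antiderivative of jerk, with a(0) = -8, gives acceleration: a(t) = -20·t^3 + 12·t^2 + 6·t - 8. The antiderivative of acceleration, with v(0) = -3, gives velocity: v(t) = -5·t^4 + 4·t^3 + 3·t^2 - 8·t - 3. Integrating velocity and using the initial condition x(0) = 1, we get x(t) = -t^5 + t^4 + t^3 - 4·t^2 - 3·t + 1. Using x(t) = -t^5 + t^4 + t^3 - 4·t^2 - 3·t + 1 and substituting t = 1, we find x = -5.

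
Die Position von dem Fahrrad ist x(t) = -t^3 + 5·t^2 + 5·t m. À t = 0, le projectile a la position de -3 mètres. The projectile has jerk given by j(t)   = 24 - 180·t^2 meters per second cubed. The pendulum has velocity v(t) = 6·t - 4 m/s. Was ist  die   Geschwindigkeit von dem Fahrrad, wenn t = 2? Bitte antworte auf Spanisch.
Para resolver esto, necesitamos tomar 1 derivada de nuestra ecuación de la posición x(t) = -t^3 + 5·t^2 + 5·t. Tomando d/dt de x(t), encontramos v(t) = -3·t^2 + 10·t + 5. Usando v(t) = -3·t^2 + 10·t + 5 y sustituyendo t = 2, encontramos v = 13.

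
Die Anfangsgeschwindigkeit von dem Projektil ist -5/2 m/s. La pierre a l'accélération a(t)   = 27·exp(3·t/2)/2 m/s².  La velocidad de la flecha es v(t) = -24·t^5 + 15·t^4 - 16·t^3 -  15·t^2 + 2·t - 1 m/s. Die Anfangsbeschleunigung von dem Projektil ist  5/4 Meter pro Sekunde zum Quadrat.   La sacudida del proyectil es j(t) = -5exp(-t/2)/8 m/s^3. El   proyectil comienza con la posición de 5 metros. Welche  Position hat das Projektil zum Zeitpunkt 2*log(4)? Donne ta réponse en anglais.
We need to integrate our jerk equation j(t) = -5·exp(-t/2)/8 3 times. Integrating jerk and using the initial condition a(0) = 5/4, we get a(t) = 5·exp(-t/2)/4. The integral of acceleration is velocity. Using v(0) = -5/2, we get v(t) = -5·exp(-t/2)/2. The antiderivative of velocity, with x(0) = 5, gives position: x(t) = 5·exp(-t/2). From the given position equation x(t) = 5·exp(-t/2), we substitute t = 2*log(4) to get x = 5/4.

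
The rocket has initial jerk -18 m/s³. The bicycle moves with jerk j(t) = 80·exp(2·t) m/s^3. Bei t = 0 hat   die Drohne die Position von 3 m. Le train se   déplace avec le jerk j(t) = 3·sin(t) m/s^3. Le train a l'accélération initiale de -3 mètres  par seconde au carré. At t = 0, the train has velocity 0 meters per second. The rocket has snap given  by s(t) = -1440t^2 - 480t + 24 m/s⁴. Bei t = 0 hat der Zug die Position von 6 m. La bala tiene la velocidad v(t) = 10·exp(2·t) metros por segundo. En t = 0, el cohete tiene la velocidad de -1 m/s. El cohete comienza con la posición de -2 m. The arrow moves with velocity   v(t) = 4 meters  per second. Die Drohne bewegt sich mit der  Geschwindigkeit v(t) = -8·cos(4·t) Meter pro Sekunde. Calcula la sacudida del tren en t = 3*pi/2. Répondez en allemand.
Mit j(t) = 3·sin(t) und Einsetzen von t = 3*pi/2, finden wir j = -3.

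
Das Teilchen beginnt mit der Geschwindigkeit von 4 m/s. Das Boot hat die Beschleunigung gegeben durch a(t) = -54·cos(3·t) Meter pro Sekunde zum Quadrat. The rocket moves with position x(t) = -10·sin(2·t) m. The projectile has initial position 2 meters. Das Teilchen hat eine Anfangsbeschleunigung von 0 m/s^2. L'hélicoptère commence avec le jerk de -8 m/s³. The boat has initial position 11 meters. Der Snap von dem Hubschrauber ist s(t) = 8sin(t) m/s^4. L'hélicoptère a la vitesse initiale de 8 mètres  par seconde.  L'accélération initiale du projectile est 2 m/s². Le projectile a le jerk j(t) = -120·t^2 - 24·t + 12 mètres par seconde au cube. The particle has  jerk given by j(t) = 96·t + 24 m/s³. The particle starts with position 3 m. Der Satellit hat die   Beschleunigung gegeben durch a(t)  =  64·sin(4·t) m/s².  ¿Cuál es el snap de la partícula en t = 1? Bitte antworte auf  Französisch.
Pour résoudre ceci, nous devons prendre 1 dérivée de notre équation du jerk j(t) = 96·t + 24. La dérivée du jerk donne le snap: s(t) = 96. Nous avons le snap s(t) = 96. En substituant t = 1: s(1) = 96.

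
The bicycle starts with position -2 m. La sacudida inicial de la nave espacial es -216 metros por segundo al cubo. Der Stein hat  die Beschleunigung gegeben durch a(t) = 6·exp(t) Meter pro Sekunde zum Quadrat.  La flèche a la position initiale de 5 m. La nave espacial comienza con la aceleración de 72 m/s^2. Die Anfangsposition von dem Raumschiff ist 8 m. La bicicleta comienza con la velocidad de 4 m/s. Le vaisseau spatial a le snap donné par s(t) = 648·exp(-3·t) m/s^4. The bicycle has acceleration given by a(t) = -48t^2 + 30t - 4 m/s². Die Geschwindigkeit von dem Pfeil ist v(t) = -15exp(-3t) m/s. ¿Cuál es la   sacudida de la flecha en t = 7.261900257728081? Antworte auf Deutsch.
Wir müssen unsere Gleichung für die Geschwindigkeit v(t) = -15·exp(-3·t) 2-mal ableiten. Mit d/dt von v(t) finden wir a(t) = 45·exp(-3·t). Die Ableitung von der Beschleunigung ergibt den Ruck: j(t) = -135·exp(-3·t). Mit j(t) = -135·exp(-3·t) und Einsetzen von t = 7.261900257728081, finden wir j = -4.66577872303072E-8.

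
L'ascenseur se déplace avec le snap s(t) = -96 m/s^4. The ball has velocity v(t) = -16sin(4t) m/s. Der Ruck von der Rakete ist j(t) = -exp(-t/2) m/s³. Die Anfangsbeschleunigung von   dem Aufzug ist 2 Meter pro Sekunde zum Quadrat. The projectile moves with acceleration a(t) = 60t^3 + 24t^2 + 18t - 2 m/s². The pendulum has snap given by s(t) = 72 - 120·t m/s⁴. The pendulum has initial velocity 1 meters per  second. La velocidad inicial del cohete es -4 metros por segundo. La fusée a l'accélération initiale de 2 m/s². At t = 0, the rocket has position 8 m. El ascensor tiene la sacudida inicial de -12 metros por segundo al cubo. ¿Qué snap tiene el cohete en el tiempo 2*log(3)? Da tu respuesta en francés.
Nous devons dériver notre équation du jerk j(t) = -exp(-t/2) 1 fois. La dérivée du jerk donne le snap: s(t) = exp(-t/2)/2. Nous avons le snap s(t) = exp(-t/2)/2. En substituant t = 2*log(3): s(2*log(3)) = 1/6.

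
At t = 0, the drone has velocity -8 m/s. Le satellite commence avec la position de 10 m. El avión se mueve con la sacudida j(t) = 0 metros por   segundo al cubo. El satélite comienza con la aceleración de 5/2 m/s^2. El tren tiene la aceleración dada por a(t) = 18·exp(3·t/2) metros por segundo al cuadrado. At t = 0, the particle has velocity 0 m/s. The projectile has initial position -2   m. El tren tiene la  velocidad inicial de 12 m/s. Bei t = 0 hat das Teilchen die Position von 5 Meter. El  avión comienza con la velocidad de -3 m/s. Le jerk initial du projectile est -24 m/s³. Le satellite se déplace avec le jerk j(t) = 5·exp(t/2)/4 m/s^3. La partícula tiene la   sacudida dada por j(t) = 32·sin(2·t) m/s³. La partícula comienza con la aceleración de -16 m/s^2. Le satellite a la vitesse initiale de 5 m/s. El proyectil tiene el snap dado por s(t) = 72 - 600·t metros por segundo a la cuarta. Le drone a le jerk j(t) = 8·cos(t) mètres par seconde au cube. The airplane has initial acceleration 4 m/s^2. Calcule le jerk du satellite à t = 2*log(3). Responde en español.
Tenemos la sacudida j(t) = 5·exp(t/2)/4. Sustituyendo t = 2*log(3): j(2*log(3)) = 15/4.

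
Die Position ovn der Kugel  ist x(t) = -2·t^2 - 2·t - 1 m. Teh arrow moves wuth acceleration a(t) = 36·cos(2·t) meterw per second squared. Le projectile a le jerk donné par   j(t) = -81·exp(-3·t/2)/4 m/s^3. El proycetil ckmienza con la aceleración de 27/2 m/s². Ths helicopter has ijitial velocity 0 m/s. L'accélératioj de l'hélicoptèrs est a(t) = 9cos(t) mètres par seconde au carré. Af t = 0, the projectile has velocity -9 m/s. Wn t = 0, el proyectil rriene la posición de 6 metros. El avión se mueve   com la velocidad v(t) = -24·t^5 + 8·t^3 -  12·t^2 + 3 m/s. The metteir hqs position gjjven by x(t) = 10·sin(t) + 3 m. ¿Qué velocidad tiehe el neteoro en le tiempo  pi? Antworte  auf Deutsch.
Wir müssen unsere Gleichung für die Position x(t) = 10·sin(t) + 3 1-mal ableiten. Durch Ableiten von der Position erhalten wir die Geschwindigkeit: v(t) = 10·cos(t). Aus der Gleichung für die Geschwindigkeit v(t) = 10·cos(t), setzen wir t = pi ein und erhalten v = -10.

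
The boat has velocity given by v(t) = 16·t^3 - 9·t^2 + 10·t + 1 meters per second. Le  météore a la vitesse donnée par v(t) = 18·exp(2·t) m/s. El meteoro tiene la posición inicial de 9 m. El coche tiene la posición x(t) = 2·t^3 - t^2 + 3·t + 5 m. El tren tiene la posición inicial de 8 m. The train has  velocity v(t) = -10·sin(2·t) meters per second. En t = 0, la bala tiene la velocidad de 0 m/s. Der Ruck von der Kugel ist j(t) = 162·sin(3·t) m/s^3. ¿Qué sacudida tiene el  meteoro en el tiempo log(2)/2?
Partiendo de la velocidad v(t) = 18·exp(2·t), tomamos 2 derivadas. Derivando la velocidad, obtenemos la aceleración: a(t) = 36·exp(2·t). Tomando d/dt de a(t), encontramos j(t) = 72·exp(2·t). Usando j(t) = 72·exp(2·t) y sustituyendo t = log(2)/2, encontramos j = 144.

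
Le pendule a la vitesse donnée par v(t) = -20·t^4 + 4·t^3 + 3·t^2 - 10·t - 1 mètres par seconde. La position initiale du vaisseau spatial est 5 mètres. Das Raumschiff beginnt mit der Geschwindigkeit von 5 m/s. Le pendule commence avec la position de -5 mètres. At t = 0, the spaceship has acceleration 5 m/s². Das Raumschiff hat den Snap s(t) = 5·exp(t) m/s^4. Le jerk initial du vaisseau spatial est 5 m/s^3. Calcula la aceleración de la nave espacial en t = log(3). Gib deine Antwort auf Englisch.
We must find the antiderivative of our snap equation s(t) = 5·exp(t) 2 times. Finding the integral of s(t) and using j(0) = 5: j(t) = 5·exp(t). Finding the integral of j(t) and using a(0) = 5: a(t) = 5·exp(t). We have acceleration a(t) = 5·exp(t). Substituting t = log(3): a(log(3)) = 15.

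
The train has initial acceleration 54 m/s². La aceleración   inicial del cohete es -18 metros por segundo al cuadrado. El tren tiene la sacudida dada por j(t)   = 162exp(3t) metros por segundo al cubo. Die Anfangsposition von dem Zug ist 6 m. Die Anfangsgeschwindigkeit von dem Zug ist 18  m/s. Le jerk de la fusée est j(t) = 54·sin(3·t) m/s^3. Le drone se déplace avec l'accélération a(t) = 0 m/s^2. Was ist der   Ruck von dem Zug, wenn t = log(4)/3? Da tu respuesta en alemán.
Wir haben den Ruck j(t) = 162·exp(3·t). Durch Einsetzen von t = log(4)/3: j(log(4)/3) = 648.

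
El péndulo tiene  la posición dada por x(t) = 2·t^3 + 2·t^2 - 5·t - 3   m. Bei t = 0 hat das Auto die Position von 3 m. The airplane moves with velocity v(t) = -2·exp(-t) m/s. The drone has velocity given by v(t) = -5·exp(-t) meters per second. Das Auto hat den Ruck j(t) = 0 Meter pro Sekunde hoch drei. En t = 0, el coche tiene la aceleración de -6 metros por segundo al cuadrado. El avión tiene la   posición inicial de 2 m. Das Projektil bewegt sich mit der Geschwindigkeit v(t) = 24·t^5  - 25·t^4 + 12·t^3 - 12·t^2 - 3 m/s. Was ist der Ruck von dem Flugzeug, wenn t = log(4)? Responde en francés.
En partant de la vitesse v(t) = -2·exp(-t), nous prenons 2 dérivées. En dérivant la vitesse, nous obtenons l'accélération: a(t) = 2·exp(-t). La dérivée de l'accélération donne le jerk: j(t) = -2·exp(-t). Nous avons le jerk j(t) = -2·exp(-t). En substituant t = log(4): j(log(4)) = -1/2.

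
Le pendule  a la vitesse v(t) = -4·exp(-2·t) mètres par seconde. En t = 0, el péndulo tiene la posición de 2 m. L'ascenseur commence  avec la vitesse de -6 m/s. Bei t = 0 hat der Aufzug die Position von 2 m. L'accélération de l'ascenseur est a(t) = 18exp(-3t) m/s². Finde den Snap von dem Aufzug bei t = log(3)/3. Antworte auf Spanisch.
Para resolver esto, necesitamos tomar 2 derivadas de nuestra ecuación de la aceleración a(t) = 18·exp(-3·t). Tomando d/dt de a(t), encontramos j(t) = -54·exp(-3·t). Tomando d/dt de j(t), encontramos s(t) = 162·exp(-3·t). De la ecuación del snap s(t) = 162·exp(-3·t), sustituimos t = log(3)/3 para obtener s = 54.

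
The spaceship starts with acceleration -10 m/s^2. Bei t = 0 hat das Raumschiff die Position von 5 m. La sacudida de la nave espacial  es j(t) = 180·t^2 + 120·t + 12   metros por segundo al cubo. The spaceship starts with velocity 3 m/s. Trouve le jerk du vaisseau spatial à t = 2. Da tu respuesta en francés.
Nous avons le jerk j(t) = 180·t^2 + 120·t + 12. En substituant t = 2: j(2) = 972.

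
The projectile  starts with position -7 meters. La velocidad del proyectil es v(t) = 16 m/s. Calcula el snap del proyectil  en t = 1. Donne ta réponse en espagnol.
Para resolver esto, necesitamos tomar 3 derivadas de nuestra ecuación de la velocidad v(t) = 16. Derivando la velocidad, obtenemos la aceleración: a(t) = 0. La derivada de la aceleración da la sacudida: j(t) = 0. Derivando la sacudida, obtenemos el snap: s(t) = 0. Tenemos el snap s(t) = 0. Sustituyendo t = 1: s(1) = 0.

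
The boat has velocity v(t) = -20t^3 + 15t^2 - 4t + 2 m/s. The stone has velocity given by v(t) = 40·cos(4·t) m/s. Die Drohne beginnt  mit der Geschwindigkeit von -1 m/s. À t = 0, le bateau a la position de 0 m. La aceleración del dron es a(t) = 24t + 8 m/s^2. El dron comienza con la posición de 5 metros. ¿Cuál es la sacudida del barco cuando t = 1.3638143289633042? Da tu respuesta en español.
Para resolver esto, necesitamos tomar 2 derivadas de nuestra ecuación de la velocidad v(t) = -20·t^3 + 15·t^2 - 4·t + 2. Tomando d/dt de v(t), encontramos a(t) = -60·t^2 + 30·t - 4. La derivada de la aceleración da la sacudida: j(t) = 30 - 120·t. Usando j(t) = 30 - 120·t y sustituyendo t = 1.3638143289633042, encontramos j = -133.657719475597.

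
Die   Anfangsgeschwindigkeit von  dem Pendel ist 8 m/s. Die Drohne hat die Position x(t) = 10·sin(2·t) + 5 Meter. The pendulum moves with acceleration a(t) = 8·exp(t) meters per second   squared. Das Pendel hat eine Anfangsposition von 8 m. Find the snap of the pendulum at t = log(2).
We must differentiate our acceleration equation a(t) = 8·exp(t) 2 times. Taking d/dt of a(t), we find j(t) = 8·exp(t). The derivative of jerk gives snap: s(t) = 8·exp(t). From the given snap equation s(t) = 8·exp(t), we substitute t = log(2) to get s = 16.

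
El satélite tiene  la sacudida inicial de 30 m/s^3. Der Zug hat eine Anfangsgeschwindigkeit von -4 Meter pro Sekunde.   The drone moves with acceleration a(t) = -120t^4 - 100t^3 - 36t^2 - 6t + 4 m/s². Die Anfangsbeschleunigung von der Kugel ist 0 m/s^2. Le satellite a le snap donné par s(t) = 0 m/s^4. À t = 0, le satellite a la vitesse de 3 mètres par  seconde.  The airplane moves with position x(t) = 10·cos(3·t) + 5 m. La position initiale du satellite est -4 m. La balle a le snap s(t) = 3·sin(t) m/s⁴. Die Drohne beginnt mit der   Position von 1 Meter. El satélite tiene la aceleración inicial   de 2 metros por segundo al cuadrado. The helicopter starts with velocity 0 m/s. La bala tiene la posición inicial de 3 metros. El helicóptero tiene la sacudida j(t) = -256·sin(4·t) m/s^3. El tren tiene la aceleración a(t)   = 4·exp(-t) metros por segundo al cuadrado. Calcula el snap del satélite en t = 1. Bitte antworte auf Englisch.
We have snap s(t) = 0. Substituting t = 1: s(1) = 0.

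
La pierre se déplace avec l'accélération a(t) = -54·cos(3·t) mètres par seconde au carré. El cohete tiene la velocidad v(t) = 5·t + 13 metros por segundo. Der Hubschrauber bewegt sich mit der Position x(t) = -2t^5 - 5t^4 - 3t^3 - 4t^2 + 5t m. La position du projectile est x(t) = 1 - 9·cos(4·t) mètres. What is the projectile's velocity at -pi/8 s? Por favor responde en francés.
Nous devons dériver notre équation de la position x(t) = 1 - 9·cos(4·t) 1 fois. En dérivant la position, nous obtenons la vitesse: v(t) = 36·sin(4·t). De l'équation de la vitesse v(t) = 36·sin(4·t), nous substituons t = -pi/8 pour obtenir v = -36.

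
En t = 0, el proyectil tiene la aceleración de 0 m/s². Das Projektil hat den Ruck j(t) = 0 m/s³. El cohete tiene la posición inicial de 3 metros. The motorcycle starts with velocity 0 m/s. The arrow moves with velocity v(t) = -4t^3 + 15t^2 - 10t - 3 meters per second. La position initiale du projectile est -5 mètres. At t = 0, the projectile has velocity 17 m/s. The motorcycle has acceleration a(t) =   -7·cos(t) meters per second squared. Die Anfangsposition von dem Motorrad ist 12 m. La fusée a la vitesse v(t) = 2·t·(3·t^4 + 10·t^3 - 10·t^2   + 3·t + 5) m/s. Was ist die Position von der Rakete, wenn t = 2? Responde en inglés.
To find the answer, we compute 1 antiderivative of v(t) = 2·t·(3·t^4 + 10·t^3 - 10·t^2 + 3·t + 5). Taking ∫v(t)dt and applying x(0) = 3, we find x(t) = t^6 + 4·t^5 - 5·t^4 + 2·t^3 + 5·t^2 + 3. Using x(t) = t^6 + 4·t^5 - 5·t^4 + 2·t^3 + 5·t^2 + 3 and substituting t = 2, we find x = 151.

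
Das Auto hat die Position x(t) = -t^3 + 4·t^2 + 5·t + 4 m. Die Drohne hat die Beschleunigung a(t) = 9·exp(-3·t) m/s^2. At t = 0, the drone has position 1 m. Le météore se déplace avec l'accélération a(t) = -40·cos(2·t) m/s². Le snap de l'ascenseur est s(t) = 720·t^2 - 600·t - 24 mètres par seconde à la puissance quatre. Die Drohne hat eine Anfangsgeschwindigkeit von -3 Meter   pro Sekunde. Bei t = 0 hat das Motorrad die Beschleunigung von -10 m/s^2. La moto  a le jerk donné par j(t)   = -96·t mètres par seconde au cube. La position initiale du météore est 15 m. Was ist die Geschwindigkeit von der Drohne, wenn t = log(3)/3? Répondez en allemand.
Wir müssen das Integral unserer Gleichung für die Beschleunigung a(t) = 9·exp(-3·t) 1-mal finden. Mit ∫a(t)dt und Anwendung von v(0) = -3, finden wir v(t) = -3·exp(-3·t). Wir haben die Geschwindigkeit v(t) = -3·exp(-3·t). Durch Einsetzen von t = log(3)/3: v(log(3)/3) = -1.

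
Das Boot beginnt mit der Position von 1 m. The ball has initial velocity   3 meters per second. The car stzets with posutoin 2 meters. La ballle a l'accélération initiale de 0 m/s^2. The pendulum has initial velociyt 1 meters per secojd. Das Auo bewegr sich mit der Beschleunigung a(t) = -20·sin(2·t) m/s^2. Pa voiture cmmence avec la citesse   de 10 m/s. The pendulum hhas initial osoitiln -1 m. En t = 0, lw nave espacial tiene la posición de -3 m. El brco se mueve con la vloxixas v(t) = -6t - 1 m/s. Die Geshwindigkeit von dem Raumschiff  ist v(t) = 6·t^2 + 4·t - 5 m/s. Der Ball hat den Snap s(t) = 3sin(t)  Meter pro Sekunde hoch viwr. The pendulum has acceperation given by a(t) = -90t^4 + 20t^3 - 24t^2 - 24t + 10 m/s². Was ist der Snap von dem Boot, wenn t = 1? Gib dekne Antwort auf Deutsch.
Wir müssen unsere Gleichung für die Geschwindigkeit v(t) = -6·t - 1 3-mal ableiten. Mit d/dt von v(t) finden wir a(t) = -6. Mit d/dt von a(t) finden wir j(t) = 0. Die Ableitung von dem Ruck ergibt den Snap: s(t) = 0. Aus der Gleichung für den Snap s(t) = 0, setzen wir t = 1 ein und erhalten s = 0.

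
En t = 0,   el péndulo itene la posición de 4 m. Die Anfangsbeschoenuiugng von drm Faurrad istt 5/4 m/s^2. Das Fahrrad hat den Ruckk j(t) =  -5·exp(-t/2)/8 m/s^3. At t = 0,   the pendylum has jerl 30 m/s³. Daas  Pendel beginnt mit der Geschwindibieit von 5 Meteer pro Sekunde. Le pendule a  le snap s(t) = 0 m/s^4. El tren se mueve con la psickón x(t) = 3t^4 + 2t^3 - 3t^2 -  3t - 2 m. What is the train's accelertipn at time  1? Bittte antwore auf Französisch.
En partant de la position x(t) = 3·t^4 + 2·t^3 - 3·t^2 - 3·t - 2, nous prenons 2 dérivées. En dérivant la position, nous obtenons la vitesse: v(t) = 12·t^3 + 6·t^2 - 6·t - 3. En prenant d/dt de v(t), nous trouvons a(t) = 36·t^2 + 12·t - 6. De l'équation de l'accélération a(t) = 36·t^2 + 12·t - 6, nous substituons t = 1 pour obtenir a = 42.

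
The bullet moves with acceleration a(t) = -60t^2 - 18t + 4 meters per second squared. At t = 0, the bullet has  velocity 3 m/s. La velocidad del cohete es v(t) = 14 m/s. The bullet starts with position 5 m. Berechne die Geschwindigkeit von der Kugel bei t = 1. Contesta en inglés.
Starting from acceleration a(t) = -60·t^2 - 18·t + 4, we take 1 integral. Integrating acceleration and using the initial condition v(0) = 3, we get v(t) = -20·t^3 - 9·t^2 + 4·t + 3. Using v(t) = -20·t^3 - 9·t^2 + 4·t + 3 and substituting t = 1, we find v = -22.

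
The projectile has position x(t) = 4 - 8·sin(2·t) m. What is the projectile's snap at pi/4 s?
To solve this, we need to take 4 derivatives of our position equation x(t) = 4 - 8·sin(2·t). Taking d/dt of x(t), we find v(t) = -16·cos(2·t). Taking d/dt of v(t), we find a(t) = 32·sin(2·t). Differentiating acceleration, we get jerk: j(t) = 64·cos(2·t). Differentiating jerk, we get snap: s(t) = -128·sin(2·t). Using s(t) = -128·sin(2·t) and substituting t = pi/4, we find s = -128.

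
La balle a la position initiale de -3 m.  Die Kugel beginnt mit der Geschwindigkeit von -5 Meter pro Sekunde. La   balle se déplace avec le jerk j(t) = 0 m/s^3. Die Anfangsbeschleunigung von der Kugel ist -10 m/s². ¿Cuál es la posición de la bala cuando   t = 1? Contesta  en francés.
Nous devons intégrer notre équation du jerk j(t) = 0 3 fois. En intégrant le jerk et en utilisant la condition initiale a(0) = -10, nous obtenons a(t) = -10. L'intégrale de l'accélération est la vitesse. En utilisant v(0) = -5, nous obtenons v(t) = -10·t - 5. L'intégrale de la vitesse est la position. En utilisant x(0) = -3, nous obtenons x(t) = -5·t^2 - 5·t - 3. De l'équation de la position x(t) = -5·t^2 - 5·t - 3, nous substituons t = 1 pour obtenir x = -13.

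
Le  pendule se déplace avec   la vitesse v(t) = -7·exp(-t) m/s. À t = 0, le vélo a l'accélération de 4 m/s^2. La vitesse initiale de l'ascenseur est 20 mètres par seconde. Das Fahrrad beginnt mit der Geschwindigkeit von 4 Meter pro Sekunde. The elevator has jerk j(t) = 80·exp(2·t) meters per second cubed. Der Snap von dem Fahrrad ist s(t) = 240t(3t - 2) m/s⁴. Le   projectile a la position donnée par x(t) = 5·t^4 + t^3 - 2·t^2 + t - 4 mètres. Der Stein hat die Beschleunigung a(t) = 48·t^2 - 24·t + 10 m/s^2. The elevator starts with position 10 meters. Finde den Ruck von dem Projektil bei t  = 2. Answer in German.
Ausgehend von der Position x(t) = 5·t^4 + t^3 - 2·t^2 + t - 4, nehmen wir 3 Ableitungen. Durch Ableiten von der Position erhalten wir die Geschwindigkeit: v(t) = 20·t^3 + 3·t^2 - 4·t + 1. Mit d/dt von v(t) finden wir a(t) = 60·t^2 + 6·t - 4. Mit d/dt von a(t) finden wir j(t) = 120·t + 6. Aus der Gleichung für den Ruck j(t) = 120·t + 6, setzen wir t = 2 ein und erhalten j = 246.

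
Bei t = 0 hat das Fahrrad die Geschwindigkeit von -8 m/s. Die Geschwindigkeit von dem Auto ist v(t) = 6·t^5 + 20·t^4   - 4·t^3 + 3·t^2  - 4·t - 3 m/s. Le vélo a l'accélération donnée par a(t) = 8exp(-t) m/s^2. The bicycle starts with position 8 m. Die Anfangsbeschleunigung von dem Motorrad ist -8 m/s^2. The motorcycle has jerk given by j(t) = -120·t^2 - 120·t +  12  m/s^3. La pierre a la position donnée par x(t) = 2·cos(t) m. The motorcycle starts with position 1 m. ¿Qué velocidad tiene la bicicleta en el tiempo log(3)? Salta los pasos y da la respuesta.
La respuesta es -8/3.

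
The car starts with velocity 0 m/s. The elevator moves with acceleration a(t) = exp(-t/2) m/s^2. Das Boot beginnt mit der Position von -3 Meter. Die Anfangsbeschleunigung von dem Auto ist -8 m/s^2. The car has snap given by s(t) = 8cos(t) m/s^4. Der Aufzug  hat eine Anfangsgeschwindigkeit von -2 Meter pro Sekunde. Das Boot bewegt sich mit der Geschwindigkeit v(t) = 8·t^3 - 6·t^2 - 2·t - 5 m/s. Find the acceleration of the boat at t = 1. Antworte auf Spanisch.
Para resolver esto, necesitamos tomar 1 derivada de nuestra ecuación de la velocidad v(t) = 8·t^3 - 6·t^2 - 2·t - 5. Derivando la velocidad, obtenemos la aceleración: a(t) = 24·t^2 - 12·t - 2. Tenemos la aceleración a(t) = 24·t^2 - 12·t - 2. Sustituyendo t = 1: a(1) = 10.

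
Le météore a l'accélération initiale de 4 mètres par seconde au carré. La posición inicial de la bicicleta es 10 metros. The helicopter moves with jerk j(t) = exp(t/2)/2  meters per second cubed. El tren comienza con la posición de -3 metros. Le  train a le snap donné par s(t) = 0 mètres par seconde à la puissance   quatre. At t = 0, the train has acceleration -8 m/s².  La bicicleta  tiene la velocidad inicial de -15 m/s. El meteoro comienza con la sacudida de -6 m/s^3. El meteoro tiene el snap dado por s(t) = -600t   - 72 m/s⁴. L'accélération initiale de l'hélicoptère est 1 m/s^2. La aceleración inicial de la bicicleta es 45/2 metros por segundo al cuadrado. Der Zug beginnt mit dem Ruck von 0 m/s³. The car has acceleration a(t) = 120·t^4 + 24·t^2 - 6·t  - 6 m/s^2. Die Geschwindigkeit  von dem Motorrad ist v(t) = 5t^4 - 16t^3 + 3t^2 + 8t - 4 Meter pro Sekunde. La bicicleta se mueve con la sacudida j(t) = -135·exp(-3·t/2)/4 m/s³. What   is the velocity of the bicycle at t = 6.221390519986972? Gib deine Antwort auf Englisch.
We must find the antiderivative of our jerk equation j(t) = -135·exp(-3·t/2)/4 2 times. Finding the antiderivative of j(t) and using a(0) = 45/2: a(t) = 45·exp(-3·t/2)/2. Integrating acceleration and using the initial condition v(0) = -15, we get v(t) = -15·exp(-3·t/2). Using v(t) = -15·exp(-3·t/2) and substituting t = 6.221390519986972, we find v = -0.00132806062332162.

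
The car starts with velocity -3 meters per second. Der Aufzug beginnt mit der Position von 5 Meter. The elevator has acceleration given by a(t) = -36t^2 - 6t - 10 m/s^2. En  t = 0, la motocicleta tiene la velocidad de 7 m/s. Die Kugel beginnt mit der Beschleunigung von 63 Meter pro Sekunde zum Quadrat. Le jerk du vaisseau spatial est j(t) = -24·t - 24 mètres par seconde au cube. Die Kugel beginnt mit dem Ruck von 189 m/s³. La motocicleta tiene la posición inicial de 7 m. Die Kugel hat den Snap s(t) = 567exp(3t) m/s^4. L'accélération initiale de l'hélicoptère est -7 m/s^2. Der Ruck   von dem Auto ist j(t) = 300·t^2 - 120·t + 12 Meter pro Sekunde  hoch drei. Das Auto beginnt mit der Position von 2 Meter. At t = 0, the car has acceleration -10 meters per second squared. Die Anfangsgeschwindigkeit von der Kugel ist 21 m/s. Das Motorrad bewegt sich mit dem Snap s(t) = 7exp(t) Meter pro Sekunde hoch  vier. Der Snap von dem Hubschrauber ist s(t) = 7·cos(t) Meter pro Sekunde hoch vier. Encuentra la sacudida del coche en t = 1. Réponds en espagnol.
Tenemos la sacudida j(t) = 300·t^2 - 120·t + 12. Sustituyendo t = 1: j(1) = 192.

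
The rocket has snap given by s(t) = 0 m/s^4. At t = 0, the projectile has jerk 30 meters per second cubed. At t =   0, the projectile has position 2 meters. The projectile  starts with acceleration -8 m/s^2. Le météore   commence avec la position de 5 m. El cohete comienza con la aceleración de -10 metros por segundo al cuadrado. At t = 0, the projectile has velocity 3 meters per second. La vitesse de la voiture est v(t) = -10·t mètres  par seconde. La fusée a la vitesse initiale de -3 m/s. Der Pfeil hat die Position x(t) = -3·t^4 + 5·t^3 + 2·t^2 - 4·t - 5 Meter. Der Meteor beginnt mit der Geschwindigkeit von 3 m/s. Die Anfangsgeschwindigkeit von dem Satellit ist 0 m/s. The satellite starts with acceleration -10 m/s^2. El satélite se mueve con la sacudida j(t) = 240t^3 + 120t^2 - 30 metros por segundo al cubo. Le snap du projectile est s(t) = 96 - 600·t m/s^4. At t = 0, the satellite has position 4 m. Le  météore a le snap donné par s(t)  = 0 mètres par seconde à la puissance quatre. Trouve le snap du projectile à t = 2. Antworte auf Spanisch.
Tenemos el snap s(t) = 96 - 600·t. Sustituyendo t = 2: s(2) = -1104.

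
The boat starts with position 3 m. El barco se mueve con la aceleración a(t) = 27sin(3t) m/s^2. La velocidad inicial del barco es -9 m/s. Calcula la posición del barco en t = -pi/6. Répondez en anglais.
We must find the antiderivative of our acceleration equation a(t) = 27·sin(3·t) 2 times. The antiderivative of acceleration, with v(0) = -9, gives velocity: v(t) = -9·cos(3·t). The integral of velocity is position. Using x(0) = 3, we get x(t) = 3 - 3·sin(3·t). Using x(t) = 3 - 3·sin(3·t) and substituting t = -pi/6, we find x = 6.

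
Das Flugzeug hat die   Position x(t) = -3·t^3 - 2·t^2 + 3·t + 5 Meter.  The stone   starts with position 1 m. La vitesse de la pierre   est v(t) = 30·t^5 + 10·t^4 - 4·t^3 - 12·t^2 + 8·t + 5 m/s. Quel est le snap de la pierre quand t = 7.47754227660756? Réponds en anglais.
Starting from velocity v(t) = 30·t^5 + 10·t^4 - 4·t^3 - 12·t^2 + 8·t + 5, we take 3 derivatives. Differentiating velocity, we get acceleration: a(t) = 150·t^4 + 40·t^3 - 12·t^2 - 24·t + 8. Differentiating acceleration, we get jerk: j(t) = 600·t^3 + 120·t^2 - 24·t - 24. Differentiating jerk, we get snap: s(t) = 1800·t^2 + 240·t - 24. We have snap s(t) = 1800·t^2 + 240·t - 24. Substituting t = 7.47754227660756: s(7.47754227660756) = 102415.159443602.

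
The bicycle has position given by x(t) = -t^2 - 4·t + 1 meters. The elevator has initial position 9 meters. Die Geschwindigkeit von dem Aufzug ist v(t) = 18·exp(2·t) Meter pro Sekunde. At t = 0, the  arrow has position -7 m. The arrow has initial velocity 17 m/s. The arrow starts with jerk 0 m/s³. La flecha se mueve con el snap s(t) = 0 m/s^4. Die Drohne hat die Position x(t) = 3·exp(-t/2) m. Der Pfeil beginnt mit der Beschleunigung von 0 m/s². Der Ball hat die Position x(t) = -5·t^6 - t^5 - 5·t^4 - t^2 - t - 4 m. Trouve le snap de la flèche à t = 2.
De l'équation du snap s(t) = 0, nous substituons t = 2 pour obtenir s = 0.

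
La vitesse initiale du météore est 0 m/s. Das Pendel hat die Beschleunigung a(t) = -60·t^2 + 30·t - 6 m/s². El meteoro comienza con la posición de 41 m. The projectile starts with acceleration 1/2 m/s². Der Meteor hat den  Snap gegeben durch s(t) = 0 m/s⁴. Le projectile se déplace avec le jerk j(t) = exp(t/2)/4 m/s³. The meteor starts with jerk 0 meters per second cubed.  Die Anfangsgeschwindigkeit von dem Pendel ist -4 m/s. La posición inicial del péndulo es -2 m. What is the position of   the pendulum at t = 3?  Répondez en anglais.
We need to integrate our acceleration equation a(t) = -60·t^2 + 30·t - 6 2 times. The antiderivative of acceleration is velocity. Using v(0) = -4, we get v(t) = -20·t^3 + 15·t^2 - 6·t - 4. Finding the integral of v(t) and using x(0) = -2: x(t) = -5·t^4 + 5·t^3 - 3·t^2 - 4·t - 2. We have position x(t) = -5·t^4 + 5·t^3 - 3·t^2 - 4·t - 2. Substituting t = 3: x(3) = -311.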